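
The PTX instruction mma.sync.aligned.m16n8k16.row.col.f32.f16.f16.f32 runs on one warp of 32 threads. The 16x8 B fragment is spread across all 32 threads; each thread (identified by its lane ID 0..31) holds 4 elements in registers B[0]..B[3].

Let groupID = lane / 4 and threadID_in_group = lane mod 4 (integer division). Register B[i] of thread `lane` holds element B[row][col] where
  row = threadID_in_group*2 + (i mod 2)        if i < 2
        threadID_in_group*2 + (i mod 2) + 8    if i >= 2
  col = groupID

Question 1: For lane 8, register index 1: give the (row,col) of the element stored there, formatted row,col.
1,2

L=8->g=8>>2=2, t=8&3=0
[1]->row 0·2+1+0=1  col g=2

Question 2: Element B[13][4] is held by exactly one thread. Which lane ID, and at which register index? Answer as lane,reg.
18,3

c: 4->gid=4  r: 13->r8=1,tid=2,i&1=1
L=4*4+2=18  i=1*2+1=3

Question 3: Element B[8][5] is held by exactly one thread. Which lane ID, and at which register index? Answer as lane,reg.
c=5->g=5  r=8->rb=1,t=0,b0=0
L=5*4+0=20  i=1*2+0=2

20,2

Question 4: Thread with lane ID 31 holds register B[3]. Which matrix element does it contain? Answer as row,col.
15,7

31: g=7,t=3
[3] (3*2+1+8,7) = (15,7)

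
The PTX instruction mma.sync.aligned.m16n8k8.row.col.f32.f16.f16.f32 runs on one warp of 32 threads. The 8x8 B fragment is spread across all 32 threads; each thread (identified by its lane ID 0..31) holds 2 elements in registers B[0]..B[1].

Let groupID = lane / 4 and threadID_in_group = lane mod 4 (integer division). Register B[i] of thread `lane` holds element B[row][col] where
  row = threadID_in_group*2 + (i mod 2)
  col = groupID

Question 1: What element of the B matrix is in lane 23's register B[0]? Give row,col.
L=23→G=23>>2=5, T=23&3=3
[0]→row 3·2+0=6  col G=5

6,5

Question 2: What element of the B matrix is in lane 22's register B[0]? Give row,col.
lane 22→22/4=5, 22 mod 4=2
i=0  r:2·2+0→4  c:5

4,5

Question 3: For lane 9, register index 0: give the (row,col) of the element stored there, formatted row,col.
2,2

lane 9->9/4=2, 9 mod 4=1
i=0  r:2·1+0->2  c:2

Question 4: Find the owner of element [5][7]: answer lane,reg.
c=7→G=7  r=5→T=2,p=1
L=7*4+2=30  i=1=1

30,1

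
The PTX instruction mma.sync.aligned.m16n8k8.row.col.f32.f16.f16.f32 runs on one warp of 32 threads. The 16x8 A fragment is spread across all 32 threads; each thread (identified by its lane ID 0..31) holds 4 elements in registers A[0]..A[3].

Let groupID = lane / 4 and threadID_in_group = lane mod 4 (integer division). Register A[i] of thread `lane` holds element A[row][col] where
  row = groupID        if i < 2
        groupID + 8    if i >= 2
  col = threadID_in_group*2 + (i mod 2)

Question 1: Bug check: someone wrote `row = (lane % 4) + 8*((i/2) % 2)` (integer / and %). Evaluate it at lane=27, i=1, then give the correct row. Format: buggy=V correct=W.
buggy=3 correct=6

`(lane % 4) + 8*((i/2) % 2)`[27,1]->3
27: g=6,t=3
[1] (6+0,3*2+1) = (6,7)
row: 3 vs 6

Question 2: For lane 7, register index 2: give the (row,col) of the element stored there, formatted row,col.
lane 7: grp=1 (7/4), tig=3 (7%4)
i=2: r=1+8=9, c=3*2+0=6

9,6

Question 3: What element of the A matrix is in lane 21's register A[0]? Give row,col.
5,2

lane 21: gid=5 (21/4), tid=1 (21%4)
i=0: r=5+0=5, c=1*2+0=2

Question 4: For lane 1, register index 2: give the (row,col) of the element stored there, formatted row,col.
8,2

lane 1⇒1/4=0, 1 mod 4=1
i=2  r:0+8⇒8  c:2·1+0⇒2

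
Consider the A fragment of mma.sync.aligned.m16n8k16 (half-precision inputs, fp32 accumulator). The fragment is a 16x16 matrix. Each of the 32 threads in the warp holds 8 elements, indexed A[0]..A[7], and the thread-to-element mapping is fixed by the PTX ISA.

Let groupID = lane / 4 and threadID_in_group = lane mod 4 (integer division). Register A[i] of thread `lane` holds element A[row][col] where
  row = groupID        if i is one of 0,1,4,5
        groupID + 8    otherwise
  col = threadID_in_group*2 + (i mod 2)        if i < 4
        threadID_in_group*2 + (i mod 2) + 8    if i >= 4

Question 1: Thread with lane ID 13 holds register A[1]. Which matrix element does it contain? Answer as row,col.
L=13⇒gr=13>>2=3, th=13&3=1
[1]⇒row 3+0=3  col 1·2+1+0=3

3,3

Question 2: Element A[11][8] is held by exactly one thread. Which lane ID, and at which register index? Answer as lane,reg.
12,6

r=11->g=3,rb=1  c=8->cb=1,t=0,b0=0
L=3*4+0=12  i=1*4+1*2+0=6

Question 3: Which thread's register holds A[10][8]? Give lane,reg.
r=10→G=2,rhi=1  c=8→chi=1,T=0,p=0
L=2*4+0=8  i=1*4+1*2+0=6

8,6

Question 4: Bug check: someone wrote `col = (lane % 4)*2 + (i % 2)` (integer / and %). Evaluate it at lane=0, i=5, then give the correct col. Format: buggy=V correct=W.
`(lane % 4)*2 + (i % 2)`[0,5]→1
L=0→G=0>>2=0, T=0&3=0
[5]→row 0+0=0  col 0·2+1+8=9
col: 1 vs 9

buggy=1 correct=9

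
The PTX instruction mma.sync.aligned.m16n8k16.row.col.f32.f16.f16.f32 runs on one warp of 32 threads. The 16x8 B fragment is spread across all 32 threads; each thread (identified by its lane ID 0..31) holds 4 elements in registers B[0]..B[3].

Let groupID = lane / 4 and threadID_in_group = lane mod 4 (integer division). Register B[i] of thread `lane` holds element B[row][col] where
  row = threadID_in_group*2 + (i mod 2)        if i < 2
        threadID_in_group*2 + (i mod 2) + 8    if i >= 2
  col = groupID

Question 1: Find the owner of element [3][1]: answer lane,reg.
5,1

c=1->g=1  r=3->rb=0,t=1,b0=1
L=1*4+1=5  i=0*2+1=1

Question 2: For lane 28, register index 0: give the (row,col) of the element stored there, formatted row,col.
lane 28->28/4=7, 28 mod 4=0
i=0  r:2·0+0+0->0  c:7

0,7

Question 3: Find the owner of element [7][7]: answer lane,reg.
31,1

c=7⇒gr=7  r=7⇒Rb=0,th=3,odd=1
L=7*4+3=31  i=0*2+1=1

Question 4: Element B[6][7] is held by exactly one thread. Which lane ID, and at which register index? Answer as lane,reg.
31,0

c: 7->gid=7  r: 6->r8=0,tid=3,i&1=0
L=7*4+3=31  i=0*2+0=0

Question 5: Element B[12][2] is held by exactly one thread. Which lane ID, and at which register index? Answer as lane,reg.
10,2

c=2⇒gr=2  r=12⇒Rb=1,th=2,odd=0
L=2*4+2=10  i=1*2+0=2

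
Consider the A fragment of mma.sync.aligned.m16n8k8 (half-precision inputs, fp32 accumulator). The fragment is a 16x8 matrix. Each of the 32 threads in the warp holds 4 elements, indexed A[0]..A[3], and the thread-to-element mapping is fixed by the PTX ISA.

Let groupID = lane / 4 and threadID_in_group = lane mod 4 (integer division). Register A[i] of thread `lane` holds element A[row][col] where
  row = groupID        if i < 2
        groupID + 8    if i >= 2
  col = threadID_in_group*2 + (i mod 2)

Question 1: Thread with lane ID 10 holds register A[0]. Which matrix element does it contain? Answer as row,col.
L=10⇒gr=10>>2=2, th=10&3=2
[0]⇒row 2+0=2  col 2·2+0=4

2,4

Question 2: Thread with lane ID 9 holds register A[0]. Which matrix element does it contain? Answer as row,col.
2,2

lane 9=>9/4=2, 9 mod 4=1
i=0  r:2+0=>2  c:2·1+0=>2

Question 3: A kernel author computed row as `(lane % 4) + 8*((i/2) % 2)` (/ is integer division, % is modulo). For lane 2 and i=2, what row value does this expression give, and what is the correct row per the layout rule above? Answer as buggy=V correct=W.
buggy=10 correct=8

`(lane % 4) + 8*((i/2) % 2)`[2,2]=>10
2: grp=0,tig=2
[2] (0+8,2*2+0) = (8,4)
row: 10 vs 8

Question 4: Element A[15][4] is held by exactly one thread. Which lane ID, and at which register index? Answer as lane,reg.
r:15=>grp=7,rB=1  c:4=>tig=2,lo=0
L=7*4+2=30  i=1*2+0=2

30,2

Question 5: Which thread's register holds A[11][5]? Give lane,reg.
14,3

r: 11->gid=3,r8=1  c: 5->tid=2,i&1=1
L=3*4+2=14  i=1*2+1=3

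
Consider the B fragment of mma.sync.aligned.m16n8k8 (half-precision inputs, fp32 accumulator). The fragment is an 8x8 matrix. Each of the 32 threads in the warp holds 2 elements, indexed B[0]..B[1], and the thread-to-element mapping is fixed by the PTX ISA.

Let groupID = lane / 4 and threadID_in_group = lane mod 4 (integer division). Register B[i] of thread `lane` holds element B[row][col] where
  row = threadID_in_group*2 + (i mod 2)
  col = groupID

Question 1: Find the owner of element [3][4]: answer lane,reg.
c=4->g=4  r=3->t=1,b0=1
L=4*4+1=17  i=1=1

17,1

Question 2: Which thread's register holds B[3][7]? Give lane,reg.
29,1

c=7⇒gr=7  r=3⇒th=1,odd=1
L=7*4+1=29  i=1=1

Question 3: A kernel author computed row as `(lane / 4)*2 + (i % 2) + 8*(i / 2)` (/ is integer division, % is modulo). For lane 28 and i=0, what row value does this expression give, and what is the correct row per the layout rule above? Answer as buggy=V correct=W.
`(lane / 4)*2 + (i % 2) + 8*(i / 2)`[28,0]→14
lane 28: G=7 (28/4), T=0 (28%4)
i=0: r=0*2+0=0, c=G=7
row: 14 vs 0

buggy=14 correct=0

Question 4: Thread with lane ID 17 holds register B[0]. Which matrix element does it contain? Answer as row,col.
17: g=4,t=1
[0] (1*2+0,4) = (2,4)

2,4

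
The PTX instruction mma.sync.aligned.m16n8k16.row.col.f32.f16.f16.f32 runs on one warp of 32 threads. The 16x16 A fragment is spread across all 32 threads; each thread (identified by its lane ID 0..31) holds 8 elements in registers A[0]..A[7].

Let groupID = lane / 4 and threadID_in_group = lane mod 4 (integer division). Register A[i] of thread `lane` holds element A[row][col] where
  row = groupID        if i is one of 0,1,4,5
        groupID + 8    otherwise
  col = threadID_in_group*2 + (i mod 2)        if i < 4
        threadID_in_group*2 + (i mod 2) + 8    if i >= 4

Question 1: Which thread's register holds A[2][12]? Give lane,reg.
r=2→G=2,rhi=0  c=12→chi=1,T=2,p=0
L=2*4+2=10  i=1*4+0*2+0=4

10,4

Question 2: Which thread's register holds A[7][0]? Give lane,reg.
r=7⇒gr=7,Rb=0  c=0⇒Cb=0,th=0,odd=0
L=7*4+0=28  i=0*4+0*2+0=0

28,0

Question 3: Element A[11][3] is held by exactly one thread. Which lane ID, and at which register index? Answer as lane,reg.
13,3

r=11→G=3,rhi=1  c=3→chi=0,T=1,p=1
L=3*4+1=13  i=0*4+1*2+1=3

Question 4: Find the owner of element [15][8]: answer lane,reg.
28,6

r=15→G=7,rhi=1  c=8→chi=1,T=0,p=0
L=7*4+0=28  i=1*4+1*2+0=6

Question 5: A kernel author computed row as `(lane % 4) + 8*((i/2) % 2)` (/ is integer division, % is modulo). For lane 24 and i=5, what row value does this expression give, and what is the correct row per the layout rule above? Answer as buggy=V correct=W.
`(lane % 4) + 8*((i/2) % 2)`[24,5]->0
24: gid=6,tid=0
[5] (6+0,0*2+1+8) = (6,9)
row: 0 vs 6

buggy=0 correct=6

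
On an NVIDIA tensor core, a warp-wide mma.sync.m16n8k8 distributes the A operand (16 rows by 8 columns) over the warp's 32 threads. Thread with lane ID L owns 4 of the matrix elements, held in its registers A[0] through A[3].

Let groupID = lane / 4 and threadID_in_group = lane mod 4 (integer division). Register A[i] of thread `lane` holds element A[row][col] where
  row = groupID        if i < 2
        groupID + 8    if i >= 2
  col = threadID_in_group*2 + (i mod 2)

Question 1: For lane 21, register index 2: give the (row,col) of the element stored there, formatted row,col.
13,2

lane 21->21/4=5, 21 mod 4=1
i=2  r:5+8->13  c:2·1+0->2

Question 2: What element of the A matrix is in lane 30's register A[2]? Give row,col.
15,4

lane 30⇒30/4=7, 30 mod 4=2
i=2  r:7+8⇒15  c:2·2+0⇒4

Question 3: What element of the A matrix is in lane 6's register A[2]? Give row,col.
9,4

lane 6=>6/4=1, 6 mod 4=2
i=2  r:1+8=>9  c:2·2+0=>4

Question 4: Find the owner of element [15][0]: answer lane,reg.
r: 15->gid=7,r8=1  c: 0->tid=0,i&1=0
L=7*4+0=28  i=1*2+0=2

28,2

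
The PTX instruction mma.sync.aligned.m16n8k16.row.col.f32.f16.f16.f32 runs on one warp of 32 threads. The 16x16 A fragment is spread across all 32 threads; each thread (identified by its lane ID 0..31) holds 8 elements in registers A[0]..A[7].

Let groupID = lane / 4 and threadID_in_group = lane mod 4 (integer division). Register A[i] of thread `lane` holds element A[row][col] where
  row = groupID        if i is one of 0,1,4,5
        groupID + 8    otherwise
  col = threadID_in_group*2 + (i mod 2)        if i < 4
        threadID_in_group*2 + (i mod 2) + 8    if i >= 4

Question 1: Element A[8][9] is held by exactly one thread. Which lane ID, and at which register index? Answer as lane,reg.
0,7

r:8=>grp=0,rB=1  c:9=>cB=1,tig=0,lo=1
L=0*4+0=0  i=1*4+1*2+1=7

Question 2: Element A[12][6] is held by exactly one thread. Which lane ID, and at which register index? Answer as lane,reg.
r=12⇒gr=4,Rb=1  c=6⇒Cb=0,th=3,odd=0
L=4*4+3=19  i=0*4+1*2+0=2

19,2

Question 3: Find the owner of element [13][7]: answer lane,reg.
r: 13->gid=5,r8=1  c: 7->c8=0,tid=3,i&1=1
L=5*4+3=23  i=0*4+1*2+1=3

23,3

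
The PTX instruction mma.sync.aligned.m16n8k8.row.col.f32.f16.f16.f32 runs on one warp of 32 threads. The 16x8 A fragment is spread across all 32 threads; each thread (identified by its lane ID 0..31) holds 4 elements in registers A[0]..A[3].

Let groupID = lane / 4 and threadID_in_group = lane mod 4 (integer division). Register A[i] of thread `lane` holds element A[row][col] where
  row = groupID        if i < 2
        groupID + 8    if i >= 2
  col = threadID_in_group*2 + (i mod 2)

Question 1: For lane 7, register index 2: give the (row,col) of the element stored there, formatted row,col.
L=7->gid=7>>2=1, tid=7&3=3
[2]->row 1+8=9  col 3·2+0=6

9,6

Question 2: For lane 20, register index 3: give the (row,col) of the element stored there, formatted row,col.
20: grp=5,tig=0
[3] (5+8,0*2+1) = (13,1)

13,1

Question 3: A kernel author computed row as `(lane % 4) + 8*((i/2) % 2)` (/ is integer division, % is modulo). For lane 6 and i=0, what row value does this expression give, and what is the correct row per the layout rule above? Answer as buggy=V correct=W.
`(lane % 4) + 8*((i/2) % 2)`[6,0]->2
6: g=1,t=2
[0] (1+0,2*2+0) = (1,4)
row: 2 vs 1

buggy=2 correct=1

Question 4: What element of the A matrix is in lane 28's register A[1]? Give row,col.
28: grp=7,tig=0
[1] (7+0,0*2+1) = (7,1)

7,1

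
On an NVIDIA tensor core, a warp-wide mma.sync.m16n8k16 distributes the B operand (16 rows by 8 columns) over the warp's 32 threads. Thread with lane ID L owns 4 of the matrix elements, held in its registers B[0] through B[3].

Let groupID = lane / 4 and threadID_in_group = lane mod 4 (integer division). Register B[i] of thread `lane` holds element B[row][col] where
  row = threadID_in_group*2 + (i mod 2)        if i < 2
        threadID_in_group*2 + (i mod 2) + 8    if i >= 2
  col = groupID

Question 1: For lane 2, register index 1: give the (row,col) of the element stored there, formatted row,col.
2: gid=0,tid=2
[1] (2*2+1+0,0) = (5,0)

5,0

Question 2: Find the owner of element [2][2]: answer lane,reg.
c=2⇒gr=2  r=2⇒Rb=0,th=1,odd=0
L=2*4+1=9  i=0*2+0=0

9,0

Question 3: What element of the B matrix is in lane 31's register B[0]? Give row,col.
6,7

lane 31=>31/4=7, 31 mod 4=3
i=0  r:2·3+0+0=>6  c:7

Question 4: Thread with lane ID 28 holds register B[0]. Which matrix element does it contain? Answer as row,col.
0,7

L=28⇒gr=28>>2=7, th=28&3=0
[0]⇒row 0·2+0+0=0  col gr=7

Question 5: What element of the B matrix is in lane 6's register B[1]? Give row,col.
5,1

6: G=1,T=2
[1] (2*2+1+0,1) = (5,1)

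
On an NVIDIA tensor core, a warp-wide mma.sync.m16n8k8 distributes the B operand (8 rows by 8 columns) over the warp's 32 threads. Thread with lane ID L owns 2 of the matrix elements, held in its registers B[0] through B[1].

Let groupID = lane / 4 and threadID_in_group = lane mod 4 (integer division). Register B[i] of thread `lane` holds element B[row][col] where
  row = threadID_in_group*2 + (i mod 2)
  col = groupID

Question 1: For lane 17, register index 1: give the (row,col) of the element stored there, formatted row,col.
lane 17: gid=4 (17/4), tid=1 (17%4)
i=1: r=1*2+1=3, c=gid=4

3,4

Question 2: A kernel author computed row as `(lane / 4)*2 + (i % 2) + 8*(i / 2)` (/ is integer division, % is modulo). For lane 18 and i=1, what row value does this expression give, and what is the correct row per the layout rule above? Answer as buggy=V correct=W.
buggy=9 correct=5

`(lane / 4)*2 + (i % 2) + 8*(i / 2)`[18,1]->9
L=18->g=18>>2=4, t=18&3=2
[1]->row 2·2+1=5  col g=4
row: 9 vs 5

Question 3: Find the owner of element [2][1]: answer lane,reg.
5,0

c:1=>grp=1  r:2=>tig=1,lo=0
L=1*4+1=5  i=0=0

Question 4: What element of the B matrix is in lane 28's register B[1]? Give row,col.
1,7

lane 28: grp=7 (28/4), tig=0 (28%4)
i=1: r=0*2+1=1, c=grp=7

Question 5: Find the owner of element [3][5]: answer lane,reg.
c: 5->gid=5  r: 3->tid=1,i&1=1
L=5*4+1=21  i=1=1

21,1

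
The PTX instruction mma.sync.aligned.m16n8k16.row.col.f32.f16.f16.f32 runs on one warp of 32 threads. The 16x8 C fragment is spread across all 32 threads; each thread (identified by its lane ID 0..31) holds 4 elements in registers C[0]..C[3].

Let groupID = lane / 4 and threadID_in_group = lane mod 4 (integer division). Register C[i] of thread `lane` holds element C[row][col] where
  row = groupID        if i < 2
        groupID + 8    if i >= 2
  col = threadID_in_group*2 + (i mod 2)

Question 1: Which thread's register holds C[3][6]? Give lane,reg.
r: 3->gid=3,r8=0  c: 6->tid=3,i&1=0
L=3*4+3=15  i=0*2+0=0

15,0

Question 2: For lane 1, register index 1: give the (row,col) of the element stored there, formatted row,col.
L=1->gid=1>>2=0, tid=1&3=1
[1]->row 0+0=0  col 1·2+1=3

0,3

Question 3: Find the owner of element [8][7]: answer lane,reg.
3,3

r:8=>grp=0,rB=1  c:7=>tig=3,lo=1
L=0*4+3=3  i=1*2+1=3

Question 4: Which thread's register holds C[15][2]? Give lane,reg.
r=15→G=7,rhi=1  c=2→T=1,p=0
L=7*4+1=29  i=1*2+0=2

29,2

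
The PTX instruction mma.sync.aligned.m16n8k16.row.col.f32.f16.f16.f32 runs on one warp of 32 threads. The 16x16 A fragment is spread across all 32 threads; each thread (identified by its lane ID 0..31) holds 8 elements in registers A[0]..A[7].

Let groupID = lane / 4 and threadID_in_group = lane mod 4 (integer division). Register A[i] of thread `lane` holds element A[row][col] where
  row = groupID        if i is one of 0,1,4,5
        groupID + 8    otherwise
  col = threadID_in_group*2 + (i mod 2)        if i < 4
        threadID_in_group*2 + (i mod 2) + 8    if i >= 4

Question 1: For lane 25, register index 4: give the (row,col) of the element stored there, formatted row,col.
lane 25: G=6 (25/4), T=1 (25%4)
i=4: r=6+0=6, c=1*2+0+8=10

6,10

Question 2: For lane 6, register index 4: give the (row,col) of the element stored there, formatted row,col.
6: gr=1,th=2
[4] (1+0,2*2+0+8) = (1,12)

1,12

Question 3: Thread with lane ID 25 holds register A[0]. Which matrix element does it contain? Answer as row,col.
6,2

lane 25->25/4=6, 25 mod 4=1
i=0  r:6+0->6  c:2·1+0+0->2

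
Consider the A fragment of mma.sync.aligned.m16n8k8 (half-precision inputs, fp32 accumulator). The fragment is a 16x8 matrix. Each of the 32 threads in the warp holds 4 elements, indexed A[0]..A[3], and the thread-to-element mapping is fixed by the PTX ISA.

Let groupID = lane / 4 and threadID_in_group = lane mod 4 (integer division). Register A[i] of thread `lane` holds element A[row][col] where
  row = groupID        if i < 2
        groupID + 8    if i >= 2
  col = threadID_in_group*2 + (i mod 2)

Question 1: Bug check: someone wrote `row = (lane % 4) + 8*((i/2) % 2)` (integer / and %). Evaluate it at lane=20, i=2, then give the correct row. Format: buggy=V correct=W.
buggy=8 correct=13

`(lane % 4) + 8*((i/2) % 2)`[20,2]⇒8
lane 20: gr=5 (20/4), th=0 (20%4)
i=2: r=5+8=13, c=0*2+0=0
row: 8 vs 13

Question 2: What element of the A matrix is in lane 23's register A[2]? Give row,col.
L=23->g=23>>2=5, t=23&3=3
[2]->row 5+8=13  col 3·2+0=6

13,6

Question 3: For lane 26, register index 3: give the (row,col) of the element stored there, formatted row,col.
14,5

L=26->g=26>>2=6, t=26&3=2
[3]->row 6+8=14  col 2·2+1=5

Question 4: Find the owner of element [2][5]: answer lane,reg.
10,1

r=2⇒gr=2,Rb=0  c=5⇒th=2,odd=1
L=2*4+2=10  i=0*2+1=1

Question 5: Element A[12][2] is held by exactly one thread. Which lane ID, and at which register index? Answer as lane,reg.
r: 12->gid=4,r8=1  c: 2->tid=1,i&1=0
L=4*4+1=17  i=1*2+0=2

17,2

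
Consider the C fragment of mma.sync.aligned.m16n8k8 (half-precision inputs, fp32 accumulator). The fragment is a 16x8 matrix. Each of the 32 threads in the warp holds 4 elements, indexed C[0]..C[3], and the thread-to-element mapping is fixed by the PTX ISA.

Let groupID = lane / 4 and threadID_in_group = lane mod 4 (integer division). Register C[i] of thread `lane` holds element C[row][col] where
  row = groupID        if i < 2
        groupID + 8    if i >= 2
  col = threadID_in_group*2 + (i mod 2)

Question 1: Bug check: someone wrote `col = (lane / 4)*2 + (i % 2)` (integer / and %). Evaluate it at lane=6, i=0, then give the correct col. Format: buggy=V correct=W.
buggy=2 correct=4

`(lane / 4)*2 + (i % 2)`[6,0]⇒2
6: gr=1,th=2
[0] (1+0,2*2+0) = (1,4)
col: 2 vs 4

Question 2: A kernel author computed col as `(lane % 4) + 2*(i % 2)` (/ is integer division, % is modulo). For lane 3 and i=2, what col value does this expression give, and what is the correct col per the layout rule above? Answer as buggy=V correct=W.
`(lane % 4) + 2*(i % 2)`[3,2]→3
lane 3→3/4=0, 3 mod 4=3
i=2  r:0+8→8  c:2·3+0→6
col: 3 vs 6

buggy=3 correct=6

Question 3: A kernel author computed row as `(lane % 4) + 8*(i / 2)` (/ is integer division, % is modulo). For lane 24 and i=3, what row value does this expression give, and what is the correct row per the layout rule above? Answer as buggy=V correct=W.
buggy=8 correct=14

`(lane % 4) + 8*(i / 2)`[24,3]=>8
L=24=>grp=24>>2=6, tig=24&3=0
[3]=>row 6+8=14  col 0·2+1=1
row: 8 vs 14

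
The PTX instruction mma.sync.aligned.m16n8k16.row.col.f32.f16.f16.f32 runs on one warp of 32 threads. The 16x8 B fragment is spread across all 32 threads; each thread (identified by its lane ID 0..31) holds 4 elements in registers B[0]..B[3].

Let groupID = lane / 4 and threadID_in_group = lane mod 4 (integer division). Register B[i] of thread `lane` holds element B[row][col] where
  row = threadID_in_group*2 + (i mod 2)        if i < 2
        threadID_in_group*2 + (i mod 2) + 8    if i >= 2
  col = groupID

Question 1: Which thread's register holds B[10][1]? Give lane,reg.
c: 1->gid=1  r: 10->r8=1,tid=1,i&1=0
L=1*4+1=5  i=1*2+0=2

5,2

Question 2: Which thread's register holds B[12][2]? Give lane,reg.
c:2=>grp=2  r:12=>rB=1,tig=2,lo=0
L=2*4+2=10  i=1*2+0=2

10,2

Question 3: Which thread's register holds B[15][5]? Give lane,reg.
c: 5->gid=5  r: 15->r8=1,tid=3,i&1=1
L=5*4+3=23  i=1*2+1=3

23,3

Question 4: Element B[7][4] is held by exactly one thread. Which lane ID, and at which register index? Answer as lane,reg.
c: 4->gid=4  r: 7->r8=0,tid=3,i&1=1
L=4*4+3=19  i=0*2+1=1

19,1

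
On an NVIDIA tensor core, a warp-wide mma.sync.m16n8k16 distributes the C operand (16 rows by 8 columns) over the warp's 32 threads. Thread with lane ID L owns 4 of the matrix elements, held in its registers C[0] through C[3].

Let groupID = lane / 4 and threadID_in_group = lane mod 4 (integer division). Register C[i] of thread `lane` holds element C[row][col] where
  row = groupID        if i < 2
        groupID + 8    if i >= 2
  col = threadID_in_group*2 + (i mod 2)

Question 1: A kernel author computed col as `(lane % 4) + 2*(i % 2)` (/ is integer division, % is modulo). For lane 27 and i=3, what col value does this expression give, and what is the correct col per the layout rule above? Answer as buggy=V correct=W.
buggy=5 correct=7

`(lane % 4) + 2*(i % 2)`[27,3]=>5
27: grp=6,tig=3
[3] (6+8,3*2+1) = (14,7)
col: 5 vs 7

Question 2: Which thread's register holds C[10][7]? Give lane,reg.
11,3

r: 10->gid=2,r8=1  c: 7->tid=3,i&1=1
L=2*4+3=11  i=1*2+1=3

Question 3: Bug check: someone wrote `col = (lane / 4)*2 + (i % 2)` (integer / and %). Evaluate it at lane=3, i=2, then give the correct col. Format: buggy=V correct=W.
`(lane / 4)*2 + (i % 2)`[3,2]⇒0
3: gr=0,th=3
[2] (0+8,3*2+0) = (8,6)
col: 0 vs 6

buggy=0 correct=6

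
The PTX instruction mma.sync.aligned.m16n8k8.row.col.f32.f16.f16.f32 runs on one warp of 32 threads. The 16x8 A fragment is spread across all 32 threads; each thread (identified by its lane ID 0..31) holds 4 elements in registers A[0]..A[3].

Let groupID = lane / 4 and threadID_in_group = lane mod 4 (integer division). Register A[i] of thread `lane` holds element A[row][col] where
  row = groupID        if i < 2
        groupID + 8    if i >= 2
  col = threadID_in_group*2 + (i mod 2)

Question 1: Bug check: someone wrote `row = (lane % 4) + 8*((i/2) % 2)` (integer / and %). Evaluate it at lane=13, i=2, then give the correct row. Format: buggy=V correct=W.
`(lane % 4) + 8*((i/2) % 2)`[13,2]⇒9
lane 13⇒13/4=3, 13 mod 4=1
i=2  r:3+8⇒11  c:2·1+0⇒2
row: 9 vs 11

buggy=9 correct=11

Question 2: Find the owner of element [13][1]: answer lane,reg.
r=13→G=5,rhi=1  c=1→T=0,p=1
L=5*4+0=20  i=1*2+1=3

20,3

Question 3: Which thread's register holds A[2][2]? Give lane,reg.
r=2→G=2,rhi=0  c=2→T=1,p=0
L=2*4+1=9  i=0*2+0=0

9,0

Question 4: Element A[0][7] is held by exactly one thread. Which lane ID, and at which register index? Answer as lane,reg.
r:0=>grp=0,rB=0  c:7=>tig=3,lo=1
L=0*4+3=3  i=0*2+1=1

3,1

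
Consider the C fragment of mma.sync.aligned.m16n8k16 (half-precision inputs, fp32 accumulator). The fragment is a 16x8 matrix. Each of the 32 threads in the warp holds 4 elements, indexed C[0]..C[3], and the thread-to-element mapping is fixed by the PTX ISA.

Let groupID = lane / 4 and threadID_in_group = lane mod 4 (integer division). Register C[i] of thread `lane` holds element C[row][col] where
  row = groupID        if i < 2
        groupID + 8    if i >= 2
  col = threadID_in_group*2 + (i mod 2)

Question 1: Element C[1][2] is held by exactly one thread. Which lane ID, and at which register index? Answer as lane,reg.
5,0

r: 1->gid=1,r8=0  c: 2->tid=1,i&1=0
L=1*4+1=5  i=0*2+0=0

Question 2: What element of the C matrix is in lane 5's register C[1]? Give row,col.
lane 5: g=1 (5/4), t=1 (5%4)
i=1: r=1+0=1, c=1*2+1=3

1,3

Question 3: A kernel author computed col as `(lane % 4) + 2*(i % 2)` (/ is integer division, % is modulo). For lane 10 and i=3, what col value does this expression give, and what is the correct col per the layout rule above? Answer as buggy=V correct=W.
buggy=4 correct=5

`(lane % 4) + 2*(i % 2)`[10,3]->4
lane 10->10/4=2, 10 mod 4=2
i=3  r:2+8->10  c:2·2+1->5
col: 4 vs 5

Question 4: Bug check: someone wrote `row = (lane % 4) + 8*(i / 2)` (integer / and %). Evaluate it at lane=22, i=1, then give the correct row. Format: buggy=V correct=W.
`(lane % 4) + 8*(i / 2)`[22,1]->2
lane 22->22/4=5, 22 mod 4=2
i=1  r:5+0->5  c:2·2+1->5
row: 2 vs 5

buggy=2 correct=5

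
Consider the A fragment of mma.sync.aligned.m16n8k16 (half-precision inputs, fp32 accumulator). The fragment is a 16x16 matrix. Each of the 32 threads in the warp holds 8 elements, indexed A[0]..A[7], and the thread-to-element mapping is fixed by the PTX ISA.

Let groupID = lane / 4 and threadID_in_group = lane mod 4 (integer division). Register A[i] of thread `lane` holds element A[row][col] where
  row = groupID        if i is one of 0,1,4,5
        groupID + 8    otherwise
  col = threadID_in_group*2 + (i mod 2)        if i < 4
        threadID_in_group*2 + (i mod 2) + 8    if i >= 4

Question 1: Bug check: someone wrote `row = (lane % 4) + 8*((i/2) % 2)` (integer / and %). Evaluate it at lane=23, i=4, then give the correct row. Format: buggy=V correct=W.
`(lane % 4) + 8*((i/2) % 2)`[23,4]->3
lane 23->23/4=5, 23 mod 4=3
i=4  r:5+0->5  c:2·3+0+8->14
row: 3 vs 5

buggy=3 correct=5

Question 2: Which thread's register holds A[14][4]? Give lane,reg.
26,2

r: 14->gid=6,r8=1  c: 4->c8=0,tid=2,i&1=0
L=6*4+2=26  i=0*4+1*2+0=2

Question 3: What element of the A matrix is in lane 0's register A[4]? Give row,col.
lane 0->0/4=0, 0 mod 4=0
i=4  r:0+0->0  c:2·0+0+8->8

0,8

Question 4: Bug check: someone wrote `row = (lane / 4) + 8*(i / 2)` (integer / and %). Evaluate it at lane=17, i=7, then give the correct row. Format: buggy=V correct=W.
buggy=28 correct=12

`(lane / 4) + 8*(i / 2)`[17,7]⇒28
lane 17⇒17/4=4, 17 mod 4=1
i=7  r:4+8⇒12  c:2·1+1+8⇒11
row: 28 vs 12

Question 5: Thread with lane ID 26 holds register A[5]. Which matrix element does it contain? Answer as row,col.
6,13

lane 26->26/4=6, 26 mod 4=2
i=5  r:6+0->6  c:2·2+1+8->13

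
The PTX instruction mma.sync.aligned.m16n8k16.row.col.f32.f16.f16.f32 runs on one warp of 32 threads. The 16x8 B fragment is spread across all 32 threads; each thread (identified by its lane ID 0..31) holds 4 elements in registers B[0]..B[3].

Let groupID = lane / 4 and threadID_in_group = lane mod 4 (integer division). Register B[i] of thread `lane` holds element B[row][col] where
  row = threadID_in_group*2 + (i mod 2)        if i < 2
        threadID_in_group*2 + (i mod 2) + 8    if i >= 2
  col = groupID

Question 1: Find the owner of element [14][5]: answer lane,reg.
23,2

c:5=>grp=5  r:14=>rB=1,tig=3,lo=0
L=5*4+3=23  i=1*2+0=2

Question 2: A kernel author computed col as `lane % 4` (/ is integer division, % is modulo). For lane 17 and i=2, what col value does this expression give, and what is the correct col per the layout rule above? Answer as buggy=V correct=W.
`lane % 4`[17,2]→1
17: G=4,T=1
[2] (1*2+0+8,4) = (10,4)
col: 1 vs 4

buggy=1 correct=4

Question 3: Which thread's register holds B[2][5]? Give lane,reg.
c=5→G=5  r=2→rhi=0,T=1,p=0
L=5*4+1=21  i=0*2+0=0

21,0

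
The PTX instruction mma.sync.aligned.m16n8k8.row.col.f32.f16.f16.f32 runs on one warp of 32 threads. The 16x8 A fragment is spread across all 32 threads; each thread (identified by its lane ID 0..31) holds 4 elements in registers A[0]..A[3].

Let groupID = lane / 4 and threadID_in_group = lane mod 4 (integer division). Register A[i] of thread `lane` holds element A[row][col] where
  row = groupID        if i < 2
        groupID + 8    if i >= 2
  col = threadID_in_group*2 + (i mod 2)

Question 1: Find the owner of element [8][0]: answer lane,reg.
r=8→G=0,rhi=1  c=0→T=0,p=0
L=0*4+0=0  i=1*2+0=2

0,2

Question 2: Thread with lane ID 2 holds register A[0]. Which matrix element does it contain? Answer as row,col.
lane 2→2/4=0, 2 mod 4=2
i=0  r:0+0→0  c:2·2+0→4

0,4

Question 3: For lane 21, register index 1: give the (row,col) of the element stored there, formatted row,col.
lane 21->21/4=5, 21 mod 4=1
i=1  r:5+0->5  c:2·1+1->3

5,3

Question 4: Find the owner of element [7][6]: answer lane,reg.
r:7=>grp=7,rB=0  c:6=>tig=3,lo=0
L=7*4+3=31  i=0*2+0=0

31,0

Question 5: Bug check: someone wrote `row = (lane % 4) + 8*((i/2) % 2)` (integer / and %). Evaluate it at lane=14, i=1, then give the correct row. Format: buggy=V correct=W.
buggy=2 correct=3

`(lane % 4) + 8*((i/2) % 2)`[14,1]⇒2
L=14⇒gr=14>>2=3, th=14&3=2
[1]⇒row 3+0=3  col 2·2+1=5
row: 2 vs 3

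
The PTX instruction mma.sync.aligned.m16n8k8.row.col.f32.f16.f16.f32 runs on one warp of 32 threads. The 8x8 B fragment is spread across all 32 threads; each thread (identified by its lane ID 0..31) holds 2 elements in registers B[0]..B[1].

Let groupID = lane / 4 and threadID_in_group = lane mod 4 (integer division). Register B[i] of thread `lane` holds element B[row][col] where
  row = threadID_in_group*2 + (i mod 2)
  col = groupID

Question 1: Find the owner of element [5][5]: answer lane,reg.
22,1

c:5=>grp=5  r:5=>tig=2,lo=1
L=5*4+2=22  i=1=1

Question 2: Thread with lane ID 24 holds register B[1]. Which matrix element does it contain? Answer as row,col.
1,6

lane 24: g=6 (24/4), t=0 (24%4)
i=1: r=0*2+1=1, c=g=6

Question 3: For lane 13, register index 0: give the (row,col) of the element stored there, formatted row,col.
L=13→G=13>>2=3, T=13&3=1
[0]→row 1·2+0=2  col G=3

2,3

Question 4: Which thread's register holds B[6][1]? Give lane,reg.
7,0

c:1=>grp=1  r:6=>tig=3,lo=0
L=1*4+3=7  i=0=0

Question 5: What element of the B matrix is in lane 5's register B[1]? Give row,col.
3,1

L=5=>grp=5>>2=1, tig=5&3=1
[1]=>row 1·2+1=3  col grp=1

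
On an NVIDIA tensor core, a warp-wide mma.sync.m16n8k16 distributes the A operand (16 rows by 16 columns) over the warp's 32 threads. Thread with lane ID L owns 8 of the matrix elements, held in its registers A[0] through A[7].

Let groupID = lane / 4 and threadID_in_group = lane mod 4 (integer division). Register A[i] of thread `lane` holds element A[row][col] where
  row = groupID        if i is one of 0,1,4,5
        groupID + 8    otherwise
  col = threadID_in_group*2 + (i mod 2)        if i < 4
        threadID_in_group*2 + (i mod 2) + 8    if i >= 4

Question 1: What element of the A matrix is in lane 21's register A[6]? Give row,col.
13,10

lane 21: gr=5 (21/4), th=1 (21%4)
i=6: r=5+8=13, c=1*2+0+8=10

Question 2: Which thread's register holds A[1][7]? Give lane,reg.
7,1

r: 1->gid=1,r8=0  c: 7->c8=0,tid=3,i&1=1
L=1*4+3=7  i=0*4+0*2+1=1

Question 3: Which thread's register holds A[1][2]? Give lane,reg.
r=1→G=1,rhi=0  c=2→chi=0,T=1,p=0
L=1*4+1=5  i=0*4+0*2+0=0

5,0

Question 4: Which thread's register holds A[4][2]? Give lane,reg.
r=4→G=4,rhi=0  c=2→chi=0,T=1,p=0
L=4*4+1=17  i=0*4+0*2+0=0

17,0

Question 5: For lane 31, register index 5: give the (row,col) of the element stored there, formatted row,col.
7,15

lane 31: G=7 (31/4), T=3 (31%4)
i=5: r=7+0=7, c=3*2+1+8=15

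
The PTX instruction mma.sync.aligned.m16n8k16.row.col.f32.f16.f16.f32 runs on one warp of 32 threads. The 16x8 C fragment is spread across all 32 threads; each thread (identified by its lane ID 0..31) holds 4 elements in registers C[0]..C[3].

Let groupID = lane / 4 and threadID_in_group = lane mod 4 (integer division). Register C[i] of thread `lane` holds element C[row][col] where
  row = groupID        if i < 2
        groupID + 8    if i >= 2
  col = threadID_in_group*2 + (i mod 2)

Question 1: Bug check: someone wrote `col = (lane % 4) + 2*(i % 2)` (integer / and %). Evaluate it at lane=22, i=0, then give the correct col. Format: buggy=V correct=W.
`(lane % 4) + 2*(i % 2)`[22,0]->2
lane 22: g=5 (22/4), t=2 (22%4)
i=0: r=5+0=5, c=2*2+0=4
col: 2 vs 4

buggy=2 correct=4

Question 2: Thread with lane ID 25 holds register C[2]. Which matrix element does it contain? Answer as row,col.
14,2

lane 25→25/4=6, 25 mod 4=1
i=2  r:6+8→14  c:2·1+0→2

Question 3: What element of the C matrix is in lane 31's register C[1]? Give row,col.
7,7

31: gr=7,th=3
[1] (7+0,3*2+1) = (7,7)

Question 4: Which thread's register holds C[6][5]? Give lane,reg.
r:6=>grp=6,rB=0  c:5=>tig=2,lo=1
L=6*4+2=26  i=0*2+1=1

26,1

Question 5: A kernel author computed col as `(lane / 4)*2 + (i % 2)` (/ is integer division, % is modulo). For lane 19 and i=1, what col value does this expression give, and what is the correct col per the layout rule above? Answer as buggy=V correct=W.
buggy=9 correct=7

`(lane / 4)*2 + (i % 2)`[19,1]=>9
lane 19: grp=4 (19/4), tig=3 (19%4)
i=1: r=4+0=4, c=3*2+1=7
col: 9 vs 7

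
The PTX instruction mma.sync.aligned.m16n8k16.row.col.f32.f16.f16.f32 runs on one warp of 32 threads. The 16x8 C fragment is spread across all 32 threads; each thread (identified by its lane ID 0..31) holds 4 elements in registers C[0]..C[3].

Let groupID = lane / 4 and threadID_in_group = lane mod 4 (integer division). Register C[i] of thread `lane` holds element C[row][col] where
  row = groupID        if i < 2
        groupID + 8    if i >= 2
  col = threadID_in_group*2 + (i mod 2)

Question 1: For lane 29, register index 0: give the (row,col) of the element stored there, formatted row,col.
lane 29=>29/4=7, 29 mod 4=1
i=0  r:7+0=>7  c:2·1+0=>2

7,2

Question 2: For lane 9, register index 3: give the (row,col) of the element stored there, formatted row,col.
lane 9: g=2 (9/4), t=1 (9%4)
i=3: r=2+8=10, c=1*2+1=3

10,3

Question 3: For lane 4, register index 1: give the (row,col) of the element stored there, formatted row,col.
1,1

lane 4: gr=1 (4/4), th=0 (4%4)
i=1: r=1+0=1, c=0*2+1=1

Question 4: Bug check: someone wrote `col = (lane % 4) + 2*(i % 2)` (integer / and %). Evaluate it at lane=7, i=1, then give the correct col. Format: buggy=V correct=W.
buggy=5 correct=7

`(lane % 4) + 2*(i % 2)`[7,1]→5
L=7→G=7>>2=1, T=7&3=3
[1]→row 1+0=1  col 3·2+1=7
col: 5 vs 7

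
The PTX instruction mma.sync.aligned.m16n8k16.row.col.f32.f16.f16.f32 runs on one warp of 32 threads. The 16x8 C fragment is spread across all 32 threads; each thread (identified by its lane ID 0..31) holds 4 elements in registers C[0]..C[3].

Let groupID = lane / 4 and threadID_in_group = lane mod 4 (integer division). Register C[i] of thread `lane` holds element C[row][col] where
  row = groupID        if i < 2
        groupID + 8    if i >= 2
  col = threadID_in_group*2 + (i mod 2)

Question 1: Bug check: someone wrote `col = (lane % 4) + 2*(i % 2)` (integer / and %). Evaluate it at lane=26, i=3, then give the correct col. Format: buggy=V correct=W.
buggy=4 correct=5

`(lane % 4) + 2*(i % 2)`[26,3]⇒4
L=26⇒gr=26>>2=6, th=26&3=2
[3]⇒row 6+8=14  col 2·2+1=5
col: 4 vs 5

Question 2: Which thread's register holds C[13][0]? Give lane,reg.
20,2

r:13=>grp=5,rB=1  c:0=>tig=0,lo=0
L=5*4+0=20  i=1*2+0=2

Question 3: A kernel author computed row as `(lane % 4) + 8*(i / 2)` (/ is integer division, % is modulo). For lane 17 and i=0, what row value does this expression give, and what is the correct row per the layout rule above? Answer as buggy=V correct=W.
buggy=1 correct=4

`(lane % 4) + 8*(i / 2)`[17,0]=>1
17: grp=4,tig=1
[0] (4+0,1*2+0) = (4,2)
row: 1 vs 4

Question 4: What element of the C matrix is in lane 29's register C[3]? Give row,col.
lane 29: grp=7 (29/4), tig=1 (29%4)
i=3: r=7+8=15, c=1*2+1=3

15,3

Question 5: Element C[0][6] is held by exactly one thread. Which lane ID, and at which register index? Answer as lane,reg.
r: 0->gid=0,r8=0  c: 6->tid=3,i&1=0
L=0*4+3=3  i=0*2+0=0

3,0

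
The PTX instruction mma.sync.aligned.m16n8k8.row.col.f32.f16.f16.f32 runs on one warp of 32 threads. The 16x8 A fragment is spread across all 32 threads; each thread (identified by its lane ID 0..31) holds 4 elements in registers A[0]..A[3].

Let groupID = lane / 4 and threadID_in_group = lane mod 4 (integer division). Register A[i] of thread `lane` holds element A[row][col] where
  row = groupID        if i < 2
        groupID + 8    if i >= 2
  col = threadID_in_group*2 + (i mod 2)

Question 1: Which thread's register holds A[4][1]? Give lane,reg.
r: 4->gid=4,r8=0  c: 1->tid=0,i&1=1
L=4*4+0=16  i=0*2+1=1

16,1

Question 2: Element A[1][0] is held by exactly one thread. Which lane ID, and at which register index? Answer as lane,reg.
r: 1->gid=1,r8=0  c: 0->tid=0,i&1=0
L=1*4+0=4  i=0*2+0=0

4,0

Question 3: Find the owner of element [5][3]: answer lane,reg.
r=5⇒gr=5,Rb=0  c=3⇒th=1,odd=1
L=5*4+1=21  i=0*2+1=1

21,1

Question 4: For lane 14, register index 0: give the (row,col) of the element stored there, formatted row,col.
3,4

lane 14→14/4=3, 14 mod 4=2
i=0  r:3+0→3  c:2·2+0→4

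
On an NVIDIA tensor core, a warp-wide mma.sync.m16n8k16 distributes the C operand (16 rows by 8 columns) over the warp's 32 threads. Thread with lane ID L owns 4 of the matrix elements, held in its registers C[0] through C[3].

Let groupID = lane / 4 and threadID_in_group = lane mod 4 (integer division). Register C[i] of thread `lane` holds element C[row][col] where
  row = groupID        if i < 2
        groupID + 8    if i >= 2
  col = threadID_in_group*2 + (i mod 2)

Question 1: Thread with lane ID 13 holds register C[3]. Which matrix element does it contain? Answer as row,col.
13: grp=3,tig=1
[3] (3+8,1*2+1) = (11,3)

11,3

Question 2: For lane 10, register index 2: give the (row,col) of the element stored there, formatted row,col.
10,4

lane 10: grp=2 (10/4), tig=2 (10%4)
i=2: r=2+8=10, c=2*2+0=4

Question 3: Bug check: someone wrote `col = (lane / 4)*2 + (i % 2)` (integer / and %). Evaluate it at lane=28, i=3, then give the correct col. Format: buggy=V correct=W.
`(lane / 4)*2 + (i % 2)`[28,3]->15
lane 28->28/4=7, 28 mod 4=0
i=3  r:7+8->15  c:2·0+1->1
col: 15 vs 1

buggy=15 correct=1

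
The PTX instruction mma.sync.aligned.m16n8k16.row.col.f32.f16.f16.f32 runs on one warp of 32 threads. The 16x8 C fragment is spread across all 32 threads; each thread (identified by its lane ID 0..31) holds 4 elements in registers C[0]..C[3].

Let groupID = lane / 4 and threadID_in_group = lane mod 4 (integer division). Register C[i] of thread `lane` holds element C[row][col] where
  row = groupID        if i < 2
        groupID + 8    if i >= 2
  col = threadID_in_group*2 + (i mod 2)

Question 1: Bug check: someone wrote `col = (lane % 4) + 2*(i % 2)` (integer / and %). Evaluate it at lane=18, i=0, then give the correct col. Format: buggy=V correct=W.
buggy=2 correct=4

`(lane % 4) + 2*(i % 2)`[18,0]->2
lane 18->18/4=4, 18 mod 4=2
i=0  r:4+0->4  c:2·2+0->4
col: 2 vs 4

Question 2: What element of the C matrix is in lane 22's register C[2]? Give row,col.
lane 22: G=5 (22/4), T=2 (22%4)
i=2: r=5+8=13, c=2*2+0=4

13,4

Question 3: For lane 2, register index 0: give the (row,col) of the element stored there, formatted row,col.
0,4

L=2->g=2>>2=0, t=2&3=2
[0]->row 0+0=0  col 2·2+0=4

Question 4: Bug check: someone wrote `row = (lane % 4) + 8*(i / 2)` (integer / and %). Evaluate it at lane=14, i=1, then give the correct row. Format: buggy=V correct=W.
buggy=2 correct=3

`(lane % 4) + 8*(i / 2)`[14,1]->2
lane 14: gid=3 (14/4), tid=2 (14%4)
i=1: r=3+0=3, c=2*2+1=5
row: 2 vs 3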